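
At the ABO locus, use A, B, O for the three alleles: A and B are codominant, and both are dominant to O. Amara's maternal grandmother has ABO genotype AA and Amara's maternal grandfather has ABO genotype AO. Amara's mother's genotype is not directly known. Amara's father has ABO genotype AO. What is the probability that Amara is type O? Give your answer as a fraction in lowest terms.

1/8

Amara's mother's ABO genotype from AA × AO: 1/2 AA, 1/2 AO.
Crossing each possibility with the father AO and summing P(type O): 1/2·0 + 1/2·1/4 = 1/8.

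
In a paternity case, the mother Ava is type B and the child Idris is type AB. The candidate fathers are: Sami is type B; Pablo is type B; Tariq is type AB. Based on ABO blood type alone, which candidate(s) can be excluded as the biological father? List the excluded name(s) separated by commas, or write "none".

Sami, Pablo

A candidate is excluded only if no genotype consistent with his phenotype could produce a type AB child with a type B mother.
Sami (type B): no genotype consistent with that phenotype can produce a type-AB child with a type-B mother.
Pablo (type B): no genotype consistent with that phenotype can produce a type-AB child with a type-B mother.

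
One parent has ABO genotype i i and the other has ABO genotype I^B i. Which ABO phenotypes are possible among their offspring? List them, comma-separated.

O, B

Gametes from i i × I^B i give offspring ABO genotypes I^B i, i i, i.e. phenotypes O, B.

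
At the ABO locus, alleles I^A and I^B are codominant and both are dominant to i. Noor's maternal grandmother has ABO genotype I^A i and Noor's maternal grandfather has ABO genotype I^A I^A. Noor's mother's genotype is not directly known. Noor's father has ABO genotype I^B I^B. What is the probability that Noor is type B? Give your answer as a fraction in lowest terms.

Noor's mother's ABO genotype from I^A i × I^A I^A: 1/2 I^A I^A, 1/2 I^A i.
Crossing each possibility with the father I^B I^B and summing P(type B): 1/2·0 + 1/2·1/2 = 1/4.

1/4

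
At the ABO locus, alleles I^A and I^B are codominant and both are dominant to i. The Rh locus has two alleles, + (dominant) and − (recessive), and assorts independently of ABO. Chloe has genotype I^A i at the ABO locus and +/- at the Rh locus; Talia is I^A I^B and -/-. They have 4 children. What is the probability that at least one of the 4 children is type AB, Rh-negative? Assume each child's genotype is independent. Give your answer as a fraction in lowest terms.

ABO cross I^A i × I^A I^B → 1/2 A, 1/4 B, 1/4 AB.
Rh cross +/- × -/- → 1/2 Rh+, 1/2 Rh-; so P(type AB, Rh-negative) = 1/4 × 1/2 = 1/8 per child.
P(none) = (7/8)^4 = 2401/4096; P(at least one) = 1 − 2401/4096 = 1695/4096.

1695/4096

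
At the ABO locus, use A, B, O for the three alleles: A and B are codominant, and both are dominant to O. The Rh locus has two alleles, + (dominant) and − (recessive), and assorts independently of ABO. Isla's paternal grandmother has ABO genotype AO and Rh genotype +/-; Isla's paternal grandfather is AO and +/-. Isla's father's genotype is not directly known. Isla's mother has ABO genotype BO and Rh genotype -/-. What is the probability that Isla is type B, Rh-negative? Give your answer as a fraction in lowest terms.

1/8

Isla's father's ABO genotype from AO × AO: 1/4 AA, 1/2 AO, 1/4 OO.
Crossing each possibility with the mother BO and summing P(type B): 1/4·0 + 1/2·1/4 + 1/4·1/2 = 1/4.
Similarly for Rh via the father's Rh distribution: P(Rh-) = 1/2.
Independent loci: 1/4 × 1/2 = 1/8.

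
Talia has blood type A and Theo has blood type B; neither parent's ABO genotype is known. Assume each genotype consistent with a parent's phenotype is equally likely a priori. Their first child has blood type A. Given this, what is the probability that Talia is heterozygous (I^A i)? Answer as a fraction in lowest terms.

Possible genotypes: Talia ∈ {I^A I^A, I^A i}; Theo ∈ {I^B I^B, I^B i}.
Weight each parental genotype pair by prior × P(type-A child):
  I^A I^A × I^B i: posterior weight 2/3.
  I^A i × I^B i: posterior weight 1/3.
Sum the posterior weight over pairs where Talia is I^A i: 1/3.

1/3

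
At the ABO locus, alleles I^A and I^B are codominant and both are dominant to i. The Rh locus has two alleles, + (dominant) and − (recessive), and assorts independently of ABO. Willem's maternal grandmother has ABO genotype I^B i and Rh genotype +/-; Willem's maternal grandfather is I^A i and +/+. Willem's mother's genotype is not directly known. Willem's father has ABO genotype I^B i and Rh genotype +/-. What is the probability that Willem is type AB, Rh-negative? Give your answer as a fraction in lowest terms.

1/64

Willem's mother's ABO genotype from I^B i × I^A i: 1/4 I^A I^B, 1/4 I^A i, 1/4 I^B i, 1/4 i i.
Crossing each possibility with the father I^B i and summing P(type AB): 1/4·1/4 + 1/4·1/4 + 1/4·0 + 1/4·0 = 1/8.
Similarly for Rh via the mother's Rh distribution: P(Rh-) = 1/8.
Independent loci: 1/8 × 1/8 = 1/64.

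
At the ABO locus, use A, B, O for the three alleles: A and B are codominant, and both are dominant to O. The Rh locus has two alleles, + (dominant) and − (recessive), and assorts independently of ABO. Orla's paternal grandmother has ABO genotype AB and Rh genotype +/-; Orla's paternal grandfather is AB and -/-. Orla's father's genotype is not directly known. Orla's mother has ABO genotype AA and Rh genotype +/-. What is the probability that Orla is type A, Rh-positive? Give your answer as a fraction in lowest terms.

Orla's father's ABO genotype from AB × AB: 1/4 AA, 1/2 AB, 1/4 BB.
Crossing each possibility with the mother AA and summing P(type A): 1/4·1 + 1/2·1/2 + 1/4·0 = 1/2.
Similarly for Rh via the father's Rh distribution: P(Rh+) = 5/8.
Independent loci: 1/2 × 5/8 = 5/16.

5/16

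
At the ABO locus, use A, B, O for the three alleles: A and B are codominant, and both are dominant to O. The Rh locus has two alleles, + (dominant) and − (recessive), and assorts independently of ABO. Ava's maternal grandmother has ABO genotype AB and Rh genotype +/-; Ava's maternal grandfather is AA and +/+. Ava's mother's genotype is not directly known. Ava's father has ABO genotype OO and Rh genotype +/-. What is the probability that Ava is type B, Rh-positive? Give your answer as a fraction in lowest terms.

Ava's mother's ABO genotype from AB × AA: 1/2 AA, 1/2 AB.
Crossing each possibility with the father OO and summing P(type B): 1/2·0 + 1/2·1/2 = 1/4.
Similarly for Rh via the mother's Rh distribution: P(Rh+) = 7/8.
Independent loci: 1/4 × 7/8 = 7/32.

7/32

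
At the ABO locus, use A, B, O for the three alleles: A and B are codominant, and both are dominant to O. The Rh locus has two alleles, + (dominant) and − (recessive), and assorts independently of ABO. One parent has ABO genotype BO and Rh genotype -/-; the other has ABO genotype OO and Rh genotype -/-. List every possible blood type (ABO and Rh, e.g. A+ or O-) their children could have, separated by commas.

O-, B-

Gametes from BO × OO give offspring ABO genotypes BO, OO, i.e. phenotypes O, B.
Rh cross -/- × -/- → phenotypes Rh-.
Combining independently: O-, B-.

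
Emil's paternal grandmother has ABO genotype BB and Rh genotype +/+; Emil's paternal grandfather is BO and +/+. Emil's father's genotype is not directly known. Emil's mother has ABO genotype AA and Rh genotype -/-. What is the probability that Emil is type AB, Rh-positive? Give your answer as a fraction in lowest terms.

3/4

Emil's father's ABO genotype from BB × BO: 1/2 BB, 1/2 BO.
Crossing each possibility with the mother AA and summing P(type AB): 1/2·1 + 1/2·1/2 = 3/4.
Similarly for Rh via the father's Rh distribution: P(Rh+) = 1.
Independent loci: 3/4 × 1 = 3/4.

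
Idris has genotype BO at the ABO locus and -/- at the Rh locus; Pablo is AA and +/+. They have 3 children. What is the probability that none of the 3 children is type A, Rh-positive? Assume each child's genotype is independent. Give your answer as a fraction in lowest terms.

1/8

ABO cross BO × AA → 1/2 A, 1/2 AB.
Rh cross -/- × +/+ → 1 Rh+; so P(type A, Rh-positive) = 1/2 × 1 = 1/2 per child.
P(not type A, Rh-positive) = 1/2 for one child; (1/2)^3 = 1/8.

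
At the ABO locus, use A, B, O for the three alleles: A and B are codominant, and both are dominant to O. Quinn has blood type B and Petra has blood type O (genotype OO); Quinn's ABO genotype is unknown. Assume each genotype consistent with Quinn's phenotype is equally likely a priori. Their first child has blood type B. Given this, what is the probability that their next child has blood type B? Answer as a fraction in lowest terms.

Possible genotypes: Quinn ∈ {BB, BO}; Petra ∈ {OO}.
Weight each parental genotype pair by prior × P(type-B child):
  BB × OO: posterior weight 2/3; P(next child type B) = 1.
  BO × OO: posterior weight 1/3; P(next child type B) = 1/2.
Weighted sum = 5/6.

5/6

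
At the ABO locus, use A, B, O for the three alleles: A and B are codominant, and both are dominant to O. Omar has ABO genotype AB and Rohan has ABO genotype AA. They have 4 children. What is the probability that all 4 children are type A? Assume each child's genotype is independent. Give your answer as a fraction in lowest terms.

1/16

ABO cross AB × AA → 1/2 A, 1/2 AB.
So P(type A) = 1/2 per child.
All 4 independent: (1/2)^4 = 1/16.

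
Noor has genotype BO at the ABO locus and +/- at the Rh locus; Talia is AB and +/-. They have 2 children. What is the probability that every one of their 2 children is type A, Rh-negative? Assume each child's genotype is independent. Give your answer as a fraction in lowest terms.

ABO cross BO × AB → 1/4 A, 1/2 B, 1/4 AB.
Rh cross +/- × +/- → 3/4 Rh+, 1/4 Rh-; so P(type A, Rh-negative) = 1/4 × 1/4 = 1/16 per child.
All 2 independent: (1/16)^2 = 1/256.

1/256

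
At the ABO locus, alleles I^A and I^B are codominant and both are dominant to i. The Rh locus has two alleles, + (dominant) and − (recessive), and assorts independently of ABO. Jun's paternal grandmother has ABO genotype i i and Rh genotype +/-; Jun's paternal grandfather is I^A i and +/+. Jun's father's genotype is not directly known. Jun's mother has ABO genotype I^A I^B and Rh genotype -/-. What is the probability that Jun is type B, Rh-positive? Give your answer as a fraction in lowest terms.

Jun's father's ABO genotype from i i × I^A i: 1/2 I^A i, 1/2 i i.
Crossing each possibility with the mother I^A I^B and summing P(type B): 1/2·1/4 + 1/2·1/2 = 3/8.
Similarly for Rh via the father's Rh distribution: P(Rh+) = 3/4.
Independent loci: 3/8 × 3/4 = 9/32.

9/32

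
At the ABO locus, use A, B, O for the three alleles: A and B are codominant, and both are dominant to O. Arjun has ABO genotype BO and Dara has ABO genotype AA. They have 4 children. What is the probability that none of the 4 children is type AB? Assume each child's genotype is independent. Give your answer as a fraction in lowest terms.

1/16

ABO cross BO × AA → 1/2 A, 1/2 AB.
So P(type AB) = 1/2 per child.
P(not type AB) = 1/2 for one child; (1/2)^4 = 1/16.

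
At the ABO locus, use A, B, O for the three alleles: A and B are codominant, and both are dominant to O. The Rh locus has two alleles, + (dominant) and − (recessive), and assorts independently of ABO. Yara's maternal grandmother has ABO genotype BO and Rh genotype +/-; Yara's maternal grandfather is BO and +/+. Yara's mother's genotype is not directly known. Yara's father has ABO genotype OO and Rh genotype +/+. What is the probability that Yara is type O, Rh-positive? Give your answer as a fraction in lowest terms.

1/2

Yara's mother's ABO genotype from BO × BO: 1/4 BB, 1/2 BO, 1/4 OO.
Crossing each possibility with the father OO and summing P(type O): 1/4·0 + 1/2·1/2 + 1/4·1 = 1/2.
Similarly for Rh via the mother's Rh distribution: P(Rh+) = 1.
Independent loci: 1/2 × 1 = 1/2.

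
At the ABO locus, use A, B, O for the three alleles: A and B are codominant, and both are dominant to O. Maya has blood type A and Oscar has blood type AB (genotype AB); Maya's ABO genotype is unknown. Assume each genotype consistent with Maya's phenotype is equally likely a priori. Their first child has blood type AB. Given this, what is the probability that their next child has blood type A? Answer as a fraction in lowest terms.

1/2

Possible genotypes: Maya ∈ {AA, AO}; Oscar ∈ {AB}.
Weight each parental genotype pair by prior × P(type-AB child):
  AA × AB: posterior weight 2/3; P(next child type A) = 1/2.
  AO × AB: posterior weight 1/3; P(next child type A) = 1/2.
Weighted sum = 1/2.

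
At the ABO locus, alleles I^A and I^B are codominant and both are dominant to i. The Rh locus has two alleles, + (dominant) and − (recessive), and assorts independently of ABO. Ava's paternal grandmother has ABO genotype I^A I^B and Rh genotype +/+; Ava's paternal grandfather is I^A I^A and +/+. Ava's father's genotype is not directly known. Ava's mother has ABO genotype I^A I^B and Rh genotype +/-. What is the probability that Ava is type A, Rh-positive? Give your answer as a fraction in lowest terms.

Ava's father's ABO genotype from I^A I^B × I^A I^A: 1/2 I^A I^A, 1/2 I^A I^B.
Crossing each possibility with the mother I^A I^B and summing P(type A): 1/2·1/2 + 1/2·1/4 = 3/8.
Similarly for Rh via the father's Rh distribution: P(Rh+) = 1.
Independent loci: 3/8 × 1 = 3/8.

3/8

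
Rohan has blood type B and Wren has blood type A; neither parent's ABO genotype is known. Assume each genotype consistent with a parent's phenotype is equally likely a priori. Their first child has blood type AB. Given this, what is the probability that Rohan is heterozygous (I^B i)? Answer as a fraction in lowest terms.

Possible genotypes: Rohan ∈ {I^B I^B, I^B i}; Wren ∈ {I^A I^A, I^A i}.
Weight each parental genotype pair by prior × P(type-AB child):
  I^B I^B × I^A I^A: posterior weight 4/9.
  I^B I^B × I^A i: posterior weight 2/9.
  I^B i × I^A I^A: posterior weight 2/9.
  I^B i × I^A i: posterior weight 1/9.
Sum the posterior weight over pairs where Rohan is I^B i: 1/3.

1/3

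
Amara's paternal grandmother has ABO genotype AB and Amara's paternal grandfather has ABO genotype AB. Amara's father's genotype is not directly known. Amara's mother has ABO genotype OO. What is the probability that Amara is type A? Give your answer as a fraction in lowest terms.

1/2

Amara's father's ABO genotype from AB × AB: 1/4 AA, 1/2 AB, 1/4 BB.
Crossing each possibility with the mother OO and summing P(type A): 1/4·1 + 1/2·1/2 + 1/4·0 = 1/2.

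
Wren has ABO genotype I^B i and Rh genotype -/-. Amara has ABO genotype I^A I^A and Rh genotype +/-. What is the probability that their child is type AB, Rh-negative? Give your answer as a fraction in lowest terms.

1/4

ABO cross I^B i × I^A I^A → offspring phenotypes: 1/2 A, 1/2 AB.
Rh cross -/- × +/- → 1/2 Rh+, 1/2 Rh-.
Independent loci: P(type AB, Rh-negative) = 1/2 × 1/2 = 1/4.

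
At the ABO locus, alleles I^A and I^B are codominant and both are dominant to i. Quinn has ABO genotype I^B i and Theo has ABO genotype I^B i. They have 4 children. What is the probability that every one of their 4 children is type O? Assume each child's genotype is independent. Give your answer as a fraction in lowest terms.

1/256

ABO cross I^B i × I^B i → 1/4 O, 3/4 B.
So P(type O) = 1/4 per child.
All 4 independent: (1/4)^4 = 1/256.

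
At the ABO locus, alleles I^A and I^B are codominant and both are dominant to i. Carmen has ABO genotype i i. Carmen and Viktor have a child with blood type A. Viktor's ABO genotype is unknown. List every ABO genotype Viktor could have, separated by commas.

I^A I^A, I^A I^B, I^A i

For each candidate genotype of Viktor, check whether crossing it with i i can produce every observed child phenotype.
  I^A I^A → possible child types {A} ✓
  I^A I^B → possible child types {A, B} ✓
  I^A i → possible child types {O, A} ✓
  I^B I^B → possible child types {B} ✗
  I^B i → possible child types {O, B} ✗
  i i → possible child types {O} ✗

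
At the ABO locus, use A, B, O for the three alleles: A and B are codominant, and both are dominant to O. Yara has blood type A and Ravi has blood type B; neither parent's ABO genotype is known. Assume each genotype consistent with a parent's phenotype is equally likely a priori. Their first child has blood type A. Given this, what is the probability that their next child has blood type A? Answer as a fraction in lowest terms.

5/12

Possible genotypes: Yara ∈ {AA, AO}; Ravi ∈ {BB, BO}.
Weight each parental genotype pair by prior × P(type-A child):
  AA × BO: posterior weight 2/3; P(next child type A) = 1/2.
  AO × BO: posterior weight 1/3; P(next child type A) = 1/4.
Weighted sum = 5/12.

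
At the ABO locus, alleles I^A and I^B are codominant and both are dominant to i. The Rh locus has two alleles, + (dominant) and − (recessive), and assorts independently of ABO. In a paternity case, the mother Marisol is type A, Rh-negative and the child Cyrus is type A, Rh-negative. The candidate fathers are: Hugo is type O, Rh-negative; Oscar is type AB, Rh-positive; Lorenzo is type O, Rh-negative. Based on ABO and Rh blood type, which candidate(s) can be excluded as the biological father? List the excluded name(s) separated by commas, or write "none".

A candidate is excluded only if no genotype consistent with his phenotype could produce a type A, Rh-negative child with a type A, Rh-negative mother.
Every candidate has at least one consistent genotype combination, so none can be excluded.

none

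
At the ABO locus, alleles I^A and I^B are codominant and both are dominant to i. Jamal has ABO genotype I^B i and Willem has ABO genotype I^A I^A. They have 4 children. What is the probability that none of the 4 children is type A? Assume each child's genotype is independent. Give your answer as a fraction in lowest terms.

1/16

ABO cross I^B i × I^A I^A → 1/2 A, 1/2 AB.
So P(type A) = 1/2 per child.
P(not type A) = 1/2 for one child; (1/2)^4 = 1/16.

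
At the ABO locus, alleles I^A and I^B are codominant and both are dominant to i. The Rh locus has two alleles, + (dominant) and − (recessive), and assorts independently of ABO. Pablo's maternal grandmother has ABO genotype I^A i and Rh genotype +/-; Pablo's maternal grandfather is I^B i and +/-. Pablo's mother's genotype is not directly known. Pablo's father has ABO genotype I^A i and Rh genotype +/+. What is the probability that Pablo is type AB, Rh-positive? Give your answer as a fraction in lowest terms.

Pablo's mother's ABO genotype from I^A i × I^B i: 1/4 I^A I^B, 1/4 I^A i, 1/4 I^B i, 1/4 i i.
Crossing each possibility with the father I^A i and summing P(type AB): 1/4·1/4 + 1/4·0 + 1/4·1/4 + 1/4·0 = 1/8.
Similarly for Rh via the mother's Rh distribution: P(Rh+) = 1.
Independent loci: 1/8 × 1 = 1/8.

1/8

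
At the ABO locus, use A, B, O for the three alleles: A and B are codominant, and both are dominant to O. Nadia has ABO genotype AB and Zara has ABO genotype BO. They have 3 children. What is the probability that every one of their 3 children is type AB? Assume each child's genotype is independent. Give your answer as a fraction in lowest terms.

1/64

ABO cross AB × BO → 1/4 A, 1/2 B, 1/4 AB.
So P(type AB) = 1/4 per child.
All 3 independent: (1/4)^3 = 1/64.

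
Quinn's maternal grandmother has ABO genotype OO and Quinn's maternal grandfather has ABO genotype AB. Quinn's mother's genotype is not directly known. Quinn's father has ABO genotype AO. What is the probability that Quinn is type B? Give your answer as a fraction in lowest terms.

Quinn's mother's ABO genotype from OO × AB: 1/2 AO, 1/2 BO.
Crossing each possibility with the father AO and summing P(type B): 1/2·0 + 1/2·1/4 = 1/8.

1/8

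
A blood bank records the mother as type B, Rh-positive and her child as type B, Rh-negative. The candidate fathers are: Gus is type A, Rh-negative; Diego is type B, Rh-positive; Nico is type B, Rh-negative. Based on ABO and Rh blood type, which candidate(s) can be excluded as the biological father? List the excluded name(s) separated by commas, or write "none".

none

A candidate is excluded only if no genotype consistent with his phenotype could produce a type B, Rh-negative child with a type B, Rh-positive mother.
Every candidate has at least one consistent genotype combination, so none can be excluded.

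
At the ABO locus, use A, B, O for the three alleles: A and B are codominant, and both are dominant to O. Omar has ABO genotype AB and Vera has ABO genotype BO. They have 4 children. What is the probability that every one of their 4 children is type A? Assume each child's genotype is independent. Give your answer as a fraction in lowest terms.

1/256

ABO cross AB × BO → 1/4 A, 1/2 B, 1/4 AB.
So P(type A) = 1/4 per child.
All 4 independent: (1/4)^4 = 1/256.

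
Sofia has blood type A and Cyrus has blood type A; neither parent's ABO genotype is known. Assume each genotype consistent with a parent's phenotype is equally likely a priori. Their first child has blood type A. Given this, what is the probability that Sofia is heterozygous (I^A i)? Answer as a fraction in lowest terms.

Possible genotypes: Sofia ∈ {I^A I^A, I^A i}; Cyrus ∈ {I^A I^A, I^A i}.
Weight each parental genotype pair by prior × P(type-A child):
  I^A I^A × I^A I^A: posterior weight 4/15.
  I^A I^A × I^A i: posterior weight 4/15.
  I^A i × I^A I^A: posterior weight 4/15.
  I^A i × I^A i: posterior weight 1/5.
Sum the posterior weight over pairs where Sofia is I^A i: 7/15.

7/15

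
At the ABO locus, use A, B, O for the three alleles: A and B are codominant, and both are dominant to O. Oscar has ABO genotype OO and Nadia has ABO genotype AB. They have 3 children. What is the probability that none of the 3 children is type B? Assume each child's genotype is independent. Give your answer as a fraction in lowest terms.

ABO cross OO × AB → 1/2 A, 1/2 B.
So P(type B) = 1/2 per child.
P(not type B) = 1/2 for one child; (1/2)^3 = 1/8.

1/8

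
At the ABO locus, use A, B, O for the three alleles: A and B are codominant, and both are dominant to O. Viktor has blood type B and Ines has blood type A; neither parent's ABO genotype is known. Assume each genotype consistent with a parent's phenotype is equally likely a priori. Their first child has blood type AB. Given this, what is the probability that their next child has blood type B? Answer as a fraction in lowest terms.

5/36

Possible genotypes: Viktor ∈ {BB, BO}; Ines ∈ {AA, AO}.
Weight each parental genotype pair by prior × P(type-AB child):
  BB × AA: posterior weight 4/9; P(next child type B) = 0.
  BB × AO: posterior weight 2/9; P(next child type B) = 1/2.
  BO × AA: posterior weight 2/9; P(next child type B) = 0.
  BO × AO: posterior weight 1/9; P(next child type B) = 1/4.
Weighted sum = 5/36.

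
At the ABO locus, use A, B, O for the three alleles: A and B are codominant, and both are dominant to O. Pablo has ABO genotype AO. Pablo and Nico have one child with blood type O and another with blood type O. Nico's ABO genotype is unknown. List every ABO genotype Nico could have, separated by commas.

For each candidate genotype of Nico, check whether crossing it with AO can produce every observed child phenotype.
  AA → possible child types {A} ✗
  AB → possible child types {A, B, AB} ✗
  AO → possible child types {O, A} ✓
  BB → possible child types {B, AB} ✗
  BO → possible child types {O, A, B, AB} ✓
  OO → possible child types {O, A} ✓

AO, BO, OO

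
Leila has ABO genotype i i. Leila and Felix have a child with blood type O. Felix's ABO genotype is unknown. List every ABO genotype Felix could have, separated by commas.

I^A i, I^B i, i i

For each candidate genotype of Felix, check whether crossing it with i i can produce every observed child phenotype.
  I^A I^A → possible child types {A} ✗
  I^A I^B → possible child types {A, B} ✗
  I^A i → possible child types {O, A} ✓
  I^B I^B → possible child types {B} ✗
  I^B i → possible child types {O, B} ✓
  i i → possible child types {O} ✓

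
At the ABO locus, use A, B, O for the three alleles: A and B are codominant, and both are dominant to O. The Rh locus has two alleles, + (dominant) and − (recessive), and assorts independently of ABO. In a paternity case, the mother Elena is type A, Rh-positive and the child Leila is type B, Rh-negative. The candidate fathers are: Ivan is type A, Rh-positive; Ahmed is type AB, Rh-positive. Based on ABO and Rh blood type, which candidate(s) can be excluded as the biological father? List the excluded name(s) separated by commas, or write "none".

Ivan

A candidate is excluded only if no genotype consistent with his phenotype could produce a type B, Rh-negative child with a type A, Rh-positive mother.
Ivan (type A, Rh+): no genotype consistent with that phenotype can produce a type-B Rh- child with a type-A mother.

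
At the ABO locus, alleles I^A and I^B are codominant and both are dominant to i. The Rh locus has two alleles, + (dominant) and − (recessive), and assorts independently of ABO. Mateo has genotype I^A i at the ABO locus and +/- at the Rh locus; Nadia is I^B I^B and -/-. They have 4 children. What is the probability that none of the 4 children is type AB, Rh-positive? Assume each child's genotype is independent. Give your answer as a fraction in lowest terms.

ABO cross I^A i × I^B I^B → 1/2 B, 1/2 AB.
Rh cross +/- × -/- → 1/2 Rh+, 1/2 Rh-; so P(type AB, Rh-positive) = 1/2 × 1/2 = 1/4 per child.
P(not type AB, Rh-positive) = 3/4 for one child; (3/4)^4 = 81/256.

81/256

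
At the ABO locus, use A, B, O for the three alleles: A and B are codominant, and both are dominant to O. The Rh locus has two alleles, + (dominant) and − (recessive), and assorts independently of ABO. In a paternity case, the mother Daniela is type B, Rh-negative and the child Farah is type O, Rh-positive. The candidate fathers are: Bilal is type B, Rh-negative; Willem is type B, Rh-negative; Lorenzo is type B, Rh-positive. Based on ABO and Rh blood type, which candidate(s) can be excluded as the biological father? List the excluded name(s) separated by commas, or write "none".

A candidate is excluded only if no genotype consistent with his phenotype could produce a type O, Rh-positive child with a type B, Rh-negative mother.
Bilal (type B, Rh-): no genotype consistent with that phenotype can produce a type-O Rh+ child with a type-B mother.
Willem (type B, Rh-): no genotype consistent with that phenotype can produce a type-O Rh+ child with a type-B mother.

Bilal, Willem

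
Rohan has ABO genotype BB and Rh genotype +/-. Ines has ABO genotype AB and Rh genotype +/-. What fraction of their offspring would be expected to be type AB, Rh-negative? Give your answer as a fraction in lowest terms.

1/8

ABO cross BB × AB → offspring phenotypes: 1/2 B, 1/2 AB.
Rh cross +/- × +/- → 3/4 Rh+, 1/4 Rh-.
Independent loci: P(type AB, Rh-negative) = 1/2 × 1/4 = 1/8.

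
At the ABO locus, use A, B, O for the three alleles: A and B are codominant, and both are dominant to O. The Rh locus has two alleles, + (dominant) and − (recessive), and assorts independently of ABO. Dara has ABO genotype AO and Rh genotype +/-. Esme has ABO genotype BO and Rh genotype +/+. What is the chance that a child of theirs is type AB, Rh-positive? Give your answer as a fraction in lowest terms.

ABO cross AO × BO → offspring phenotypes: 1/4 O, 1/4 A, 1/4 B, 1/4 AB.
Rh cross +/- × +/+ → 1 Rh+.
Independent loci: P(type AB, Rh-positive) = 1/4 × 1 = 1/4.

1/4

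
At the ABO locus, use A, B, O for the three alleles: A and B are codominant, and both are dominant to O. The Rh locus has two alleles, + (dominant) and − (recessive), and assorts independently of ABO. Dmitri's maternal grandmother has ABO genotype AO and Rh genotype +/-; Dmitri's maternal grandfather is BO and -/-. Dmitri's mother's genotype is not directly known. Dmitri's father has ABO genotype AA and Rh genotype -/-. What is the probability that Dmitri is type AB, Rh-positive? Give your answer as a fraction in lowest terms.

Dmitri's mother's ABO genotype from AO × BO: 1/4 AB, 1/4 AO, 1/4 BO, 1/4 OO.
Crossing each possibility with the father AA and summing P(type AB): 1/4·1/2 + 1/4·0 + 1/4·1/2 + 1/4·0 = 1/4.
Similarly for Rh via the mother's Rh distribution: P(Rh+) = 1/4.
Independent loci: 1/4 × 1/4 = 1/16.

1/16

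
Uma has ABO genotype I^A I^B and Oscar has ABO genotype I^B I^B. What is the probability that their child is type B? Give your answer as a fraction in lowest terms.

1/2

ABO cross I^A I^B × I^B I^B → offspring phenotypes: 1/2 B, 1/2 AB.
So P(type B) = 1/2.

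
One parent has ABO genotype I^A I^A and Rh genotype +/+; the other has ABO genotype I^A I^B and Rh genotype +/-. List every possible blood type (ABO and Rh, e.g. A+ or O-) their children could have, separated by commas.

Gametes from I^A I^A × I^A I^B give offspring ABO genotypes I^A I^A, I^A I^B, i.e. phenotypes A, AB.
Rh cross +/+ × +/- → phenotypes Rh+.
Combining independently: A+, AB+.

A+, AB+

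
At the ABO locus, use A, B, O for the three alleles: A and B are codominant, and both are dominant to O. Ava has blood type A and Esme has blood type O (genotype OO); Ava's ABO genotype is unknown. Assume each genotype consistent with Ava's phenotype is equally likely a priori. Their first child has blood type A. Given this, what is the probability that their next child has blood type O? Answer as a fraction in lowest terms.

1/6

Possible genotypes: Ava ∈ {AA, AO}; Esme ∈ {OO}.
Weight each parental genotype pair by prior × P(type-A child):
  AA × OO: posterior weight 2/3; P(next child type O) = 0.
  AO × OO: posterior weight 1/3; P(next child type O) = 1/2.
Weighted sum = 1/6.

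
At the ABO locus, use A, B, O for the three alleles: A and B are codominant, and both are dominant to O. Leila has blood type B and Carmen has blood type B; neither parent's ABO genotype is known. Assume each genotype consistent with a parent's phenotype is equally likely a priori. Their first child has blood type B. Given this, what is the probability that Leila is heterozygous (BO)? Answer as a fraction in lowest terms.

7/15

Possible genotypes: Leila ∈ {BB, BO}; Carmen ∈ {BB, BO}.
Weight each parental genotype pair by prior × P(type-B child):
  BB × BB: posterior weight 4/15.
  BB × BO: posterior weight 4/15.
  BO × BB: posterior weight 4/15.
  BO × BO: posterior weight 1/5.
Sum the posterior weight over pairs where Leila is BO: 7/15.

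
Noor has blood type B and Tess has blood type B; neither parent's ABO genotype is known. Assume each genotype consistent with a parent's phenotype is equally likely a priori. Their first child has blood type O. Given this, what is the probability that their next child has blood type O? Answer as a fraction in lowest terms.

1/4

Possible genotypes: Noor ∈ {I^B I^B, I^B i}; Tess ∈ {I^B I^B, I^B i}.
Weight each parental genotype pair by prior × P(type-O child):
  I^B i × I^B i: posterior weight 1; P(next child type O) = 1/4.
Weighted sum = 1/4.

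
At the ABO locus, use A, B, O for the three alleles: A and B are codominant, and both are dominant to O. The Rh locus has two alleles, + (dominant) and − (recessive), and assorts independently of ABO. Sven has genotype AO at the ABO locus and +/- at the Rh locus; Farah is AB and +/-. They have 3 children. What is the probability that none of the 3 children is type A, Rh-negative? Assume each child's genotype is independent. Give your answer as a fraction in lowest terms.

343/512

ABO cross AO × AB → 1/2 A, 1/4 B, 1/4 AB.
Rh cross +/- × +/- → 3/4 Rh+, 1/4 Rh-; so P(type A, Rh-negative) = 1/2 × 1/4 = 1/8 per child.
P(not type A, Rh-negative) = 7/8 for one child; (7/8)^3 = 343/512.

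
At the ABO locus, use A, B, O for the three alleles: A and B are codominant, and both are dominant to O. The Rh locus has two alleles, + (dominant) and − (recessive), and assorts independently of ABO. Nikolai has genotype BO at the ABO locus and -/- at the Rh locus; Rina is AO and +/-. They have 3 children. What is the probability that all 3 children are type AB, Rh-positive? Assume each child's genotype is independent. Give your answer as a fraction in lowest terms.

1/512

ABO cross BO × AO → 1/4 O, 1/4 A, 1/4 B, 1/4 AB.
Rh cross -/- × +/- → 1/2 Rh+, 1/2 Rh-; so P(type AB, Rh-positive) = 1/4 × 1/2 = 1/8 per child.
All 3 independent: (1/8)^3 = 1/512.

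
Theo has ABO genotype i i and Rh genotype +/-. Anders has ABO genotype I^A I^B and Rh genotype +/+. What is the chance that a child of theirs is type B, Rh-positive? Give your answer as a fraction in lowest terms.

ABO cross i i × I^A I^B → offspring phenotypes: 1/2 A, 1/2 B.
Rh cross +/- × +/+ → 1 Rh+.
Independent loci: P(type B, Rh-positive) = 1/2 × 1 = 1/2.

1/2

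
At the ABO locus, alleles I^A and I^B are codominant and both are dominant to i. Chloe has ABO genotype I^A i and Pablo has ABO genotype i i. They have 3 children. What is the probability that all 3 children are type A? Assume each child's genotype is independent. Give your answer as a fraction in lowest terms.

1/8

ABO cross I^A i × i i → 1/2 O, 1/2 A.
So P(type A) = 1/2 per child.
All 3 independent: (1/2)^3 = 1/8.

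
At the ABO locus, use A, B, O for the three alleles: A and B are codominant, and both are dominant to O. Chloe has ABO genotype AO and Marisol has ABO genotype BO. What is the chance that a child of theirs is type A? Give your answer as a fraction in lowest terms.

ABO cross AO × BO → offspring phenotypes: 1/4 O, 1/4 A, 1/4 B, 1/4 AB.
So P(type A) = 1/4.

1/4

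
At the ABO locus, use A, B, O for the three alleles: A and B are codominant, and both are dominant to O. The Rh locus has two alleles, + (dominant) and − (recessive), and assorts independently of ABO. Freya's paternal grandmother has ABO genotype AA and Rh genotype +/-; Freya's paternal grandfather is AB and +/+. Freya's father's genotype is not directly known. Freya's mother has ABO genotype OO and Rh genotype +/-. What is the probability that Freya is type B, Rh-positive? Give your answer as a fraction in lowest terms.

7/32

Freya's father's ABO genotype from AA × AB: 1/2 AA, 1/2 AB.
Crossing each possibility with the mother OO and summing P(type B): 1/2·0 + 1/2·1/2 = 1/4.
Similarly for Rh via the father's Rh distribution: P(Rh+) = 7/8.
Independent loci: 1/4 × 7/8 = 7/32.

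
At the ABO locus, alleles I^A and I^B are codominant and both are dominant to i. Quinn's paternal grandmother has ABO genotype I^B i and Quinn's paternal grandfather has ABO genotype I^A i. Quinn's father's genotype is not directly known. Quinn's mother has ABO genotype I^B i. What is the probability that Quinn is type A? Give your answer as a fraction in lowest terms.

Quinn's father's ABO genotype from I^B i × I^A i: 1/4 I^A I^B, 1/4 I^A i, 1/4 I^B i, 1/4 i i.
Crossing each possibility with the mother I^B i and summing P(type A): 1/4·1/4 + 1/4·1/4 + 1/4·0 + 1/4·0 = 1/8.

1/8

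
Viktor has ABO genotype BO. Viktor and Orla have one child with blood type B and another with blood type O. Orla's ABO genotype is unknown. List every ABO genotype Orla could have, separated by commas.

AO, BO, OO

For each candidate genotype of Orla, check whether crossing it with BO can produce every observed child phenotype.
  AA → possible child types {A, AB} ✗
  AB → possible child types {A, B, AB} ✗
  AO → possible child types {O, A, B, AB} ✓
  BB → possible child types {B} ✗
  BO → possible child types {O, B} ✓
  OO → possible child types {O, B} ✓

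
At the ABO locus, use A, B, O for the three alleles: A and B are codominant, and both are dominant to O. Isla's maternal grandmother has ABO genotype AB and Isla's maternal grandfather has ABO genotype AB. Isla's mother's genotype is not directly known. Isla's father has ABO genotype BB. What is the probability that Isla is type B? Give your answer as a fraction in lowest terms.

Isla's mother's ABO genotype from AB × AB: 1/4 AA, 1/2 AB, 1/4 BB.
Crossing each possibility with the father BB and summing P(type B): 1/4·0 + 1/2·1/2 + 1/4·1 = 1/2.

1/2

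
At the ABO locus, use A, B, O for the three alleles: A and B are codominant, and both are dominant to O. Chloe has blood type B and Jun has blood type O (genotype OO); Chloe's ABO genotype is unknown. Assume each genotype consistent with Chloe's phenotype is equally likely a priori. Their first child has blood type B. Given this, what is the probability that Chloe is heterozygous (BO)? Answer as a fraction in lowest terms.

1/3

Possible genotypes: Chloe ∈ {BB, BO}; Jun ∈ {OO}.
Weight each parental genotype pair by prior × P(type-B child):
  BB × OO: posterior weight 2/3.
  BO × OO: posterior weight 1/3.
Sum the posterior weight over pairs where Chloe is BO: 1/3.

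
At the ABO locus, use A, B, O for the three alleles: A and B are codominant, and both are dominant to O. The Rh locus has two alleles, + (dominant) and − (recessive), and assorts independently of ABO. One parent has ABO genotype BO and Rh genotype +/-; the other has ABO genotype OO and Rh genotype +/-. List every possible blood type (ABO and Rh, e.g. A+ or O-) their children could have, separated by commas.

O+, O-, B+, B-

Gametes from BO × OO give offspring ABO genotypes BO, OO, i.e. phenotypes O, B.
Rh cross +/- × +/- → phenotypes Rh+, Rh-.
Combining independently: O+, O-, B+, B-.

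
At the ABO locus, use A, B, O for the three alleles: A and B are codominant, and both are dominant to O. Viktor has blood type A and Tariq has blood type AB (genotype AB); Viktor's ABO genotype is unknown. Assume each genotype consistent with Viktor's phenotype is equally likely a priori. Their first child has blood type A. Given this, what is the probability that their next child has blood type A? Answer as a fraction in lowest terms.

1/2

Possible genotypes: Viktor ∈ {AA, AO}; Tariq ∈ {AB}.
Weight each parental genotype pair by prior × P(type-A child):
  AA × AB: posterior weight 1/2; P(next child type A) = 1/2.
  AO × AB: posterior weight 1/2; P(next child type A) = 1/2.
Weighted sum = 1/2.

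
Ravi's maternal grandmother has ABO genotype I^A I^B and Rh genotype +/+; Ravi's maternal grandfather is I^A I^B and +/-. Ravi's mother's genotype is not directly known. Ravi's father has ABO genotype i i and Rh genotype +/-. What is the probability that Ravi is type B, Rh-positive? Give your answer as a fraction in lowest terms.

7/16

Ravi's mother's ABO genotype from I^A I^B × I^A I^B: 1/4 I^A I^A, 1/2 I^A I^B, 1/4 I^B I^B.
Crossing each possibility with the father i i and summing P(type B): 1/4·0 + 1/2·1/2 + 1/4·1 = 1/2.
Similarly for Rh via the mother's Rh distribution: P(Rh+) = 7/8.
Independent loci: 1/2 × 7/8 = 7/16.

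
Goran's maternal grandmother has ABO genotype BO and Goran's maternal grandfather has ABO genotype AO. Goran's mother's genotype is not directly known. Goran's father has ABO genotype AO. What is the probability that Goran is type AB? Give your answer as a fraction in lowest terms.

1/8

Goran's mother's ABO genotype from BO × AO: 1/4 AB, 1/4 AO, 1/4 BO, 1/4 OO.
Crossing each possibility with the father AO and summing P(type AB): 1/4·1/4 + 1/4·0 + 1/4·1/4 + 1/4·0 = 1/8.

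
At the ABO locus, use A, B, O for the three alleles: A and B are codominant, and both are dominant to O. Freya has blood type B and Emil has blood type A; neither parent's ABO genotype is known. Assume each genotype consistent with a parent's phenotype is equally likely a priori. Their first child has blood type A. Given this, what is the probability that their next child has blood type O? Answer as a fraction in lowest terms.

1/12

Possible genotypes: Freya ∈ {BB, BO}; Emil ∈ {AA, AO}.
Weight each parental genotype pair by prior × P(type-A child):
  BO × AA: posterior weight 2/3; P(next child type O) = 0.
  BO × AO: posterior weight 1/3; P(next child type O) = 1/4.
Weighted sum = 1/12.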